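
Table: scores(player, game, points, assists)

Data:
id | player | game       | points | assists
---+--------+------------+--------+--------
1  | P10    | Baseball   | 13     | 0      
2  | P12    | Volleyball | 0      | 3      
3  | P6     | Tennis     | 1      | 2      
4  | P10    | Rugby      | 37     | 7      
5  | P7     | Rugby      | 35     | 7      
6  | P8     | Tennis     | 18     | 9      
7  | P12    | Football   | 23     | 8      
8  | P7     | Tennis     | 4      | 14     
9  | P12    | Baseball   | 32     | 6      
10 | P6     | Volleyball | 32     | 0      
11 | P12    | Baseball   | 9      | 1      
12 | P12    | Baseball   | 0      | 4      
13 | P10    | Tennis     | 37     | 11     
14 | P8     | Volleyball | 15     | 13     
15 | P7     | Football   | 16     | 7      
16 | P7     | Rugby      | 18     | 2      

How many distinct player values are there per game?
SELECT game, COUNT(DISTINCT player)
FROM scores
GROUP BY game

Result:
  Baseball: 2 distinct
  Football: 2 distinct
  Rugby: 2 distinct
  Tennis: 4 distinct
  Volleyball: 3 distinct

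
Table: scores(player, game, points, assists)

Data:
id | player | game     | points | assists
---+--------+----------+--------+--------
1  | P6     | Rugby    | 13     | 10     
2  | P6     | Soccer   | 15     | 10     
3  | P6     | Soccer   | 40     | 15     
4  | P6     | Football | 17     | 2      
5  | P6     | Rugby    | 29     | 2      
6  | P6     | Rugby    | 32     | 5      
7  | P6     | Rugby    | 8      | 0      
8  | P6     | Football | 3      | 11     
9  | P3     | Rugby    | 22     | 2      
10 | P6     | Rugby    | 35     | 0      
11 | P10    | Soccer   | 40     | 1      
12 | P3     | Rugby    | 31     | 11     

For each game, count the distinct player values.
SELECT game, COUNT(DISTINCT player)
FROM scores
GROUP BY game

Result:
  Football: 1 distinct
  Rugby: 2 distinct
  Soccer: 2 distinct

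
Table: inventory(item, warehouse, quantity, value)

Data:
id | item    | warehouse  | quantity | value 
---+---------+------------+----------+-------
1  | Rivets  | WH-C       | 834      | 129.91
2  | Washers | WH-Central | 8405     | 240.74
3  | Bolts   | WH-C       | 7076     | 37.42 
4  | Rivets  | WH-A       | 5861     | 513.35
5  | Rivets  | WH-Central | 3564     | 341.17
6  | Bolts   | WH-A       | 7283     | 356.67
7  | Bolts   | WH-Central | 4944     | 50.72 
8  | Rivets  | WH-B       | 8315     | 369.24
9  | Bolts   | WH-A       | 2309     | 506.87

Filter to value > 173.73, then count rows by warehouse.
SELECT warehouse, COUNT(*)
FROM inventory
WHERE value > 173.73
GROUP BY warehouse

Note: WHERE filters rows before grouping.

Result:
  WH-A: 3
  WH-B: 1
  WH-Central: 2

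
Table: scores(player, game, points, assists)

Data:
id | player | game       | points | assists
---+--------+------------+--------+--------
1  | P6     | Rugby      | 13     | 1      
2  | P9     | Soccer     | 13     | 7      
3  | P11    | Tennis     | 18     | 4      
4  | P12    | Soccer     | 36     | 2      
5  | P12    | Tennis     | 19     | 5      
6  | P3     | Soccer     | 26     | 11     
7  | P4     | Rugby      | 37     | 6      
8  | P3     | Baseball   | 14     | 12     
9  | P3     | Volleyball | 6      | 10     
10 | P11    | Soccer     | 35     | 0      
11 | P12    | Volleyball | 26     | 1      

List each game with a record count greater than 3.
SELECT game, COUNT(*) as cnt
FROM scores
GROUP BY game
HAVING COUNT(*) > 3

Result:
  Soccer: 4

Note: HAVING filters groups after aggregation, WHERE filters rows before.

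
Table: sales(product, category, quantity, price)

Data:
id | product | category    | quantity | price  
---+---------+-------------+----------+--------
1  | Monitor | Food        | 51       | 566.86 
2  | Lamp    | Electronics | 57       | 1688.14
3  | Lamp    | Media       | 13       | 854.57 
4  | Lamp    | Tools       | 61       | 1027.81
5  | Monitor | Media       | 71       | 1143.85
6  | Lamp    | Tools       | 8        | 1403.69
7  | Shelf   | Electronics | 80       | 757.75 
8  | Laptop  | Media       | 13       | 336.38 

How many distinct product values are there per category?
SELECT category, COUNT(DISTINCT product)
FROM sales
GROUP BY category

Result:
  Electronics: 2 distinct
  Food: 1 distinct
  Media: 3 distinct
  Tools: 1 distinct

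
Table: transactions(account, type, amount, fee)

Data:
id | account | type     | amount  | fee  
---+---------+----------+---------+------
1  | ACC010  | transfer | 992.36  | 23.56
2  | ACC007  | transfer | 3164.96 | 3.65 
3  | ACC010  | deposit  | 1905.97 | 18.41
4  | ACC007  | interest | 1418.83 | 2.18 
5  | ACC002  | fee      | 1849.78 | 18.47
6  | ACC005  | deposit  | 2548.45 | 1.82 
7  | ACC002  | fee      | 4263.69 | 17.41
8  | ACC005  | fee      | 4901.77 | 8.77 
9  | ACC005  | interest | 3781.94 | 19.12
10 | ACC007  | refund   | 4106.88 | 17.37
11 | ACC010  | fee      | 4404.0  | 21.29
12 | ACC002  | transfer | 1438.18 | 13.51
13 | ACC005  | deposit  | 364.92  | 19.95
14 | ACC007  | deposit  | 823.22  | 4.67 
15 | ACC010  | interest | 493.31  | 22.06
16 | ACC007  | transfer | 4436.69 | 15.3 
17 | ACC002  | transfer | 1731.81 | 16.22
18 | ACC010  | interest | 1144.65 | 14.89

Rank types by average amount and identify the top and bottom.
SELECT type, AVG(amount)
FROM transactions
GROUP BY type
ORDER BY AVG(amount)

All groups:
  deposit: 1410.64
  interest: 1709.68
  transfer: 2352.80
  fee: 3854.81
  refund: 4106.88

Highest: refund (4106.88)
Lowest: deposit (1410.64)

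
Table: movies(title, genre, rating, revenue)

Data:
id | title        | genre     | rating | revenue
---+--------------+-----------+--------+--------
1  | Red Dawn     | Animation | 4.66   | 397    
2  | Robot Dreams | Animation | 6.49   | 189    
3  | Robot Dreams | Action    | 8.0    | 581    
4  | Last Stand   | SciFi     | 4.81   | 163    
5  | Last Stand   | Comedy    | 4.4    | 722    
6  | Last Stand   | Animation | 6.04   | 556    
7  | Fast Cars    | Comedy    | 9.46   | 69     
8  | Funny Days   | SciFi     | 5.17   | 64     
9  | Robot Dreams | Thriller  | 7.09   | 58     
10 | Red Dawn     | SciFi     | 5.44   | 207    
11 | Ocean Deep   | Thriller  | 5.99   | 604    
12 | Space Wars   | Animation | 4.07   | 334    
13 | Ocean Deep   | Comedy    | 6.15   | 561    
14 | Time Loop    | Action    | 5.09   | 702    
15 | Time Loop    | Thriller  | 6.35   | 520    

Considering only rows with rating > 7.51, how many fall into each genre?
SELECT genre, COUNT(*)
FROM movies
WHERE rating > 7.51
GROUP BY genre

Note: WHERE filters rows before grouping.

Result:
  Action: 1
  Comedy: 1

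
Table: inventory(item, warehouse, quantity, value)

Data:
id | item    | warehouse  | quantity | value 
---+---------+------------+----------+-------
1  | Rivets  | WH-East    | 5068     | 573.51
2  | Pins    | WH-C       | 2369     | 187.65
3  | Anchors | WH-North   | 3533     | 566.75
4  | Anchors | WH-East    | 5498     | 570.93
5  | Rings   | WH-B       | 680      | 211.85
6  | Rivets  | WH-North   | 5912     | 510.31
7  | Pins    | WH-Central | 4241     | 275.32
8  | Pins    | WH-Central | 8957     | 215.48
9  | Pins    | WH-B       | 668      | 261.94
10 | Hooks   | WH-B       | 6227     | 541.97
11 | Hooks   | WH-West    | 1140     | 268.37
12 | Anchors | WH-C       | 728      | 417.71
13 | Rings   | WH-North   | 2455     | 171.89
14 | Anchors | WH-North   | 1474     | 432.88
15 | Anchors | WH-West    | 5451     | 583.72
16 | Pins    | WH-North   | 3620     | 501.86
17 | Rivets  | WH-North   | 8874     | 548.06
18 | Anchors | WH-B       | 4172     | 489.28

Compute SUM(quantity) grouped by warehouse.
SELECT warehouse, SUM(quantity) as result
FROM inventory
GROUP BY warehouse

Result:
  WH-B: 11747
  WH-C: 3097
  WH-Central: 13198
  WH-East: 10566
  WH-North: 25868
  WH-West: 6591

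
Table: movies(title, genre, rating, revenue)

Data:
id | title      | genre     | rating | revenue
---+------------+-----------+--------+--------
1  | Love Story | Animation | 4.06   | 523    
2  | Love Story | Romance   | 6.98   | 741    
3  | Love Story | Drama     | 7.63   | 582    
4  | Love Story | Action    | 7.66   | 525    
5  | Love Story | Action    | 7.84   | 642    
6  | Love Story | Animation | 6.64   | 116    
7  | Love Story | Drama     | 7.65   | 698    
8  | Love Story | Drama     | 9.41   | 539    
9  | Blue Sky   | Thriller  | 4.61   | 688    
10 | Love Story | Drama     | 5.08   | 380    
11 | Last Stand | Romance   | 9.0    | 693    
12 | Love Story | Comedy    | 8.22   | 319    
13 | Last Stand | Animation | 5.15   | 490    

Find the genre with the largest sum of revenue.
SELECT genre, SUM(revenue) as val
FROM movies
GROUP BY genre
ORDER BY val DESC
LIMIT 1

Result: Drama with sum(revenue) = 2199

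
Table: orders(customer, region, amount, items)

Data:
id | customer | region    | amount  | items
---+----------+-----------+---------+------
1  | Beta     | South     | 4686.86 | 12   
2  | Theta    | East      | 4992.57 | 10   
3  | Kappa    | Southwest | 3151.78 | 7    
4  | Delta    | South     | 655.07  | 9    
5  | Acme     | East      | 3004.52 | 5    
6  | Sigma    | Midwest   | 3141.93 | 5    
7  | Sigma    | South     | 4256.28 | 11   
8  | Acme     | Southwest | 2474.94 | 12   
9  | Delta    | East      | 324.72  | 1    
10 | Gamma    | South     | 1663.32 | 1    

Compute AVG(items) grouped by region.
SELECT region, AVG(items) as result
FROM orders
GROUP BY region

Result:
  East: 5.33
  Midwest: 5.00
  South: 8.25
  Southwest: 9.50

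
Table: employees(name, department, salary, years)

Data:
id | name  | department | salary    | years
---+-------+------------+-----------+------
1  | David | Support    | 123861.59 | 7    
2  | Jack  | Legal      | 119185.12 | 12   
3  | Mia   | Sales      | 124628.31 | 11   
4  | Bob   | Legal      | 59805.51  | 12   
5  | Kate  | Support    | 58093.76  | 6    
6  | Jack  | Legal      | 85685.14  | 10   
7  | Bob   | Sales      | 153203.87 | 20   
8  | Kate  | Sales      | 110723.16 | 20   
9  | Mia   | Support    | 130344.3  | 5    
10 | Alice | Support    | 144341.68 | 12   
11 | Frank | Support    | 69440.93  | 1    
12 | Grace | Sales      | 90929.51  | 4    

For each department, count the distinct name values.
SELECT department, COUNT(DISTINCT name)
FROM employees
GROUP BY department

Result:
  Legal: 2 distinct
  Sales: 4 distinct
  Support: 5 distinct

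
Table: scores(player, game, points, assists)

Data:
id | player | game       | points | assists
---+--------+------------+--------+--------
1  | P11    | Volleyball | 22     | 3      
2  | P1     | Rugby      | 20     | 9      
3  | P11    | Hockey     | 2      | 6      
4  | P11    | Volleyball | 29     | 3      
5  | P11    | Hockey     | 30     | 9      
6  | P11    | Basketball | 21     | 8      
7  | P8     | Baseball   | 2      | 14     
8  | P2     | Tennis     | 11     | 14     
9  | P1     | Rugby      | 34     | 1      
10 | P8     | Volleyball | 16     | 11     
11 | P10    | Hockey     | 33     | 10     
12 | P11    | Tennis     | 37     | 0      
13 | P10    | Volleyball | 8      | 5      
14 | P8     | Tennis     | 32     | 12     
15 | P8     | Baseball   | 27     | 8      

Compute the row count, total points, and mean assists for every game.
SELECT game,
       COUNT(*) as cnt,
       SUM(points) as total_points,
       AVG(assists) as avg_assists
FROM scores
GROUP BY game

Result:
  Baseball: 2 records, 29 total points, 11.00 avg assists
  Basketball: 1 records, 21 total points, 8.00 avg assists
  Hockey: 3 records, 65 total points, 8.33 avg assists
  Rugby: 2 records, 54 total points, 5.00 avg assists
  Tennis: 3 records, 80 total points, 8.67 avg assists
  Volleyball: 4 records, 75 total points, 5.50 avg assists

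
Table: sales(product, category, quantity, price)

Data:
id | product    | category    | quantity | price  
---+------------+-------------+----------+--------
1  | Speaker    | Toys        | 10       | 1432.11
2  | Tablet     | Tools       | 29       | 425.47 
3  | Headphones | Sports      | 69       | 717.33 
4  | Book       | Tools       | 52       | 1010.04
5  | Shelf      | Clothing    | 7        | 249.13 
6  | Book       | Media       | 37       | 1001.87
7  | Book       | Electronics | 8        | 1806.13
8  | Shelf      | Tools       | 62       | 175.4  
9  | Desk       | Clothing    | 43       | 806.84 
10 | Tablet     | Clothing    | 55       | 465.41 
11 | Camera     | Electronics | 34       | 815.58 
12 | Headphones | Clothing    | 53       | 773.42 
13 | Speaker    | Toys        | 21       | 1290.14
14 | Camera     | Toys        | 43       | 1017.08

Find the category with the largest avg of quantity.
SELECT category, AVG(quantity) as val
FROM sales
GROUP BY category
ORDER BY val DESC
LIMIT 1

Result: Sports with avg(quantity) = 69.00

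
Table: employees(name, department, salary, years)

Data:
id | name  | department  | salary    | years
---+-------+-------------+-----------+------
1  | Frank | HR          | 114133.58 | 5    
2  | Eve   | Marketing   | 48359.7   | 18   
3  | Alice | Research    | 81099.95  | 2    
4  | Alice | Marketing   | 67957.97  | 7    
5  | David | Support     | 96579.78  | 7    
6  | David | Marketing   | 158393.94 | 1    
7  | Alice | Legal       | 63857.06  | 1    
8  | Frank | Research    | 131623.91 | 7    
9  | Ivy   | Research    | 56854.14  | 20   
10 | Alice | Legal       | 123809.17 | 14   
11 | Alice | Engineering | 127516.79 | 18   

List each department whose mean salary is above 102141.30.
SELECT department, AVG(salary)
FROM employees
GROUP BY department
HAVING AVG(salary) > 102141.30

Result:
  Engineering: avg=127516.79
  HR: avg=114133.58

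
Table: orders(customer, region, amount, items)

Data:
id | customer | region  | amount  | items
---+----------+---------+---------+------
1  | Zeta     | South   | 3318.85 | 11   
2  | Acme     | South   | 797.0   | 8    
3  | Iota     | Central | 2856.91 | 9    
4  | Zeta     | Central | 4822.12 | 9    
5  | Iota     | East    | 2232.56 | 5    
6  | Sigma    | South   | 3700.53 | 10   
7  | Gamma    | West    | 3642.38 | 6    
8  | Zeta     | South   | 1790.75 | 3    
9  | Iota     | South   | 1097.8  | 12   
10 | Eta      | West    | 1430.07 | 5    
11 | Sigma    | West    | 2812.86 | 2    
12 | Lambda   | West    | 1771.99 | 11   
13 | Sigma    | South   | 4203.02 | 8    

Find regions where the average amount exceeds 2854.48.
SELECT region, AVG(amount)
FROM orders
GROUP BY region
HAVING AVG(amount) > 2854.48

Result:
  Central: avg=3839.52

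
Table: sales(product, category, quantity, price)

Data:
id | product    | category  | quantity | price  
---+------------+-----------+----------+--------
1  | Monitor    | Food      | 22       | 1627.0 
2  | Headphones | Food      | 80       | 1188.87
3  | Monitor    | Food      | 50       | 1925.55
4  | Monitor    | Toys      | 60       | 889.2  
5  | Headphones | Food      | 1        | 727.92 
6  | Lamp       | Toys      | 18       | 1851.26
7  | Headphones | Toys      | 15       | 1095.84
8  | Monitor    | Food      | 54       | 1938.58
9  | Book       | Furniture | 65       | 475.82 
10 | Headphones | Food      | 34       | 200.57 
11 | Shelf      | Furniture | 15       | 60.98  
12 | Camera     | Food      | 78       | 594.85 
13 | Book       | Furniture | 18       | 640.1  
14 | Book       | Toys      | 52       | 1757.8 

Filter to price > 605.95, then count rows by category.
SELECT category, COUNT(*)
FROM sales
WHERE price > 605.95
GROUP BY category

Note: WHERE filters rows before grouping.

Result:
  Food: 5
  Furniture: 1
  Toys: 4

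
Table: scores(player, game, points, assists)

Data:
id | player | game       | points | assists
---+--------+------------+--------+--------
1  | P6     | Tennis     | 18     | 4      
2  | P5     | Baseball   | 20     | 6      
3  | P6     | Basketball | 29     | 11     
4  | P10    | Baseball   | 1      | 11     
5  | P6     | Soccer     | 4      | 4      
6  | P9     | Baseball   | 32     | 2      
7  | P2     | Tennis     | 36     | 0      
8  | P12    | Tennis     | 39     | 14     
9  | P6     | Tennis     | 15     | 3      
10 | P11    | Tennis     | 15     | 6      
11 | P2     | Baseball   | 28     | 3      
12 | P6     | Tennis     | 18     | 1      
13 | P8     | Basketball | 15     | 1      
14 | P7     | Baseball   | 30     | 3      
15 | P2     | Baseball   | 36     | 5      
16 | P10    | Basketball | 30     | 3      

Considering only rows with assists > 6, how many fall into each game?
SELECT game, COUNT(*)
FROM scores
WHERE assists > 6
GROUP BY game

Note: WHERE filters rows before grouping.

Result:
  Baseball: 1
  Basketball: 1
  Tennis: 1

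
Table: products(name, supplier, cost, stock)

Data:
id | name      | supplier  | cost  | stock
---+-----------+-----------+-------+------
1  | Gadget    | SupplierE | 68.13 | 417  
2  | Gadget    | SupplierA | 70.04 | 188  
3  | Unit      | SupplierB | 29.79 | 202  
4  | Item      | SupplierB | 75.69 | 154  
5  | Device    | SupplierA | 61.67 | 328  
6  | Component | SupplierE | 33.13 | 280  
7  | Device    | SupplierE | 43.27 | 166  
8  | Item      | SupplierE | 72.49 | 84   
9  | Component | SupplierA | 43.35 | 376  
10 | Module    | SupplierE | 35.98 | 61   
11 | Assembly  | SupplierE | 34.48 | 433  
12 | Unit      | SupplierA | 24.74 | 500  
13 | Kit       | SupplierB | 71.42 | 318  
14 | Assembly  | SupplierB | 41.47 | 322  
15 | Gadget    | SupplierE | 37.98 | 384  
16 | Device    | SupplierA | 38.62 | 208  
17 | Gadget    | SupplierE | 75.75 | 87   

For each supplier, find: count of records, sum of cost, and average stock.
SELECT supplier,
       COUNT(*) as cnt,
       SUM(cost) as total_cost,
       AVG(stock) as avg_stock
FROM products
GROUP BY supplier

Result:
  SupplierA: 5 records, 238.42 total cost, 320.00 avg stock
  SupplierB: 4 records, 218.37 total cost, 249.00 avg stock
  SupplierE: 8 records, 401.21 total cost, 239.00 avg stock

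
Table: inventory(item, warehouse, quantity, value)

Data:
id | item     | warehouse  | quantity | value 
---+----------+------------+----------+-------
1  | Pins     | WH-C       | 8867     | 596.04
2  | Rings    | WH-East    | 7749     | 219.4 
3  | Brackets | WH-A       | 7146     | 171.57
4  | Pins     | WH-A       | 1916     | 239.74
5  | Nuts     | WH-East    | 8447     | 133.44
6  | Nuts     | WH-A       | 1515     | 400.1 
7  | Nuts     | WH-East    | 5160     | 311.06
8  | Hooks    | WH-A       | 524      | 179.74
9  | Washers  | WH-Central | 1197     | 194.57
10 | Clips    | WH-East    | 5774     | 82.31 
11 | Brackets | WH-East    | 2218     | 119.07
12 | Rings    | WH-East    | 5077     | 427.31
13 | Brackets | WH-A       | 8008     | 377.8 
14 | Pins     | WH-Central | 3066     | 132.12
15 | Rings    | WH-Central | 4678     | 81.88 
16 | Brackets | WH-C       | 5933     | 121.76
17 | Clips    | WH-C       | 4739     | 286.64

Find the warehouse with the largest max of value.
SELECT warehouse, MAX(value) as val
FROM inventory
GROUP BY warehouse
ORDER BY val DESC
LIMIT 1

Result: WH-C with max(value) = 596.04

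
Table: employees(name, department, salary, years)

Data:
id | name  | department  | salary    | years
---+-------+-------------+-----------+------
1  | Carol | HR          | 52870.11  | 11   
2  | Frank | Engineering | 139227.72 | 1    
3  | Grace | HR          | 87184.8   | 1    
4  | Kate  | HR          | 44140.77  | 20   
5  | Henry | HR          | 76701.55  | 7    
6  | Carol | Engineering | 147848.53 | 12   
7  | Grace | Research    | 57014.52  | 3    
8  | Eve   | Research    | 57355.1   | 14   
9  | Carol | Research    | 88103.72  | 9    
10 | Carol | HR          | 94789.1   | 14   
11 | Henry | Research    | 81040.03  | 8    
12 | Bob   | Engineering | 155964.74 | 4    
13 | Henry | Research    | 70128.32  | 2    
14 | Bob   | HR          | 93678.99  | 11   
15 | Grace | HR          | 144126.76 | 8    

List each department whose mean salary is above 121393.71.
SELECT department, AVG(salary)
FROM employees
GROUP BY department
HAVING AVG(salary) > 121393.71

Result:
  Engineering: avg=147680.33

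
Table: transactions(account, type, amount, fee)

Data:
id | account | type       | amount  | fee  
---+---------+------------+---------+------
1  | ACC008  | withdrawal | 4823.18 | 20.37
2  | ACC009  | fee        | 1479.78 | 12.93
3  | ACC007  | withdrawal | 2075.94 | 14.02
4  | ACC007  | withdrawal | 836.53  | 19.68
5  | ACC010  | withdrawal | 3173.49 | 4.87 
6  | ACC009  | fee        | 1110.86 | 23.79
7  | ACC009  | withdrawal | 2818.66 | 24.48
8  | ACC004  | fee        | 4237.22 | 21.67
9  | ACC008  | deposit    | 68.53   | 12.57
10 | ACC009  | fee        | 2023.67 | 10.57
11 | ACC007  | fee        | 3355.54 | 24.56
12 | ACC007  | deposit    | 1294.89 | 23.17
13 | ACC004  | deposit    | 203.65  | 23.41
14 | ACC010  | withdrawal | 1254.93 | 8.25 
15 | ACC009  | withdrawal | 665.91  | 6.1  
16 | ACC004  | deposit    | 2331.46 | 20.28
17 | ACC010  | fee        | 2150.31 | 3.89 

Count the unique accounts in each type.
SELECT type, COUNT(DISTINCT account)
FROM transactions
GROUP BY type

Result:
  deposit: 3 distinct
  fee: 4 distinct
  withdrawal: 4 distinct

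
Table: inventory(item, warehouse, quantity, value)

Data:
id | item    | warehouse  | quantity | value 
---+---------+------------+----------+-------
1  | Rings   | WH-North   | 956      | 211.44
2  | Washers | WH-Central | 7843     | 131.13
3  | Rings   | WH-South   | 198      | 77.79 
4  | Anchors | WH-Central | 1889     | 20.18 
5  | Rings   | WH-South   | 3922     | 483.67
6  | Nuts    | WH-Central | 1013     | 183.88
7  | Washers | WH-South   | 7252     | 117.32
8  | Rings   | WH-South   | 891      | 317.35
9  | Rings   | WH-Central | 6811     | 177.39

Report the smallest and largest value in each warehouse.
SELECT warehouse, MIN(value), MAX(value)
FROM inventory
GROUP BY warehouse

Result:
  WH-Central: min=20.18, max=183.88
  WH-North: min=211.44, max=211.44
  WH-South: min=77.79, max=483.67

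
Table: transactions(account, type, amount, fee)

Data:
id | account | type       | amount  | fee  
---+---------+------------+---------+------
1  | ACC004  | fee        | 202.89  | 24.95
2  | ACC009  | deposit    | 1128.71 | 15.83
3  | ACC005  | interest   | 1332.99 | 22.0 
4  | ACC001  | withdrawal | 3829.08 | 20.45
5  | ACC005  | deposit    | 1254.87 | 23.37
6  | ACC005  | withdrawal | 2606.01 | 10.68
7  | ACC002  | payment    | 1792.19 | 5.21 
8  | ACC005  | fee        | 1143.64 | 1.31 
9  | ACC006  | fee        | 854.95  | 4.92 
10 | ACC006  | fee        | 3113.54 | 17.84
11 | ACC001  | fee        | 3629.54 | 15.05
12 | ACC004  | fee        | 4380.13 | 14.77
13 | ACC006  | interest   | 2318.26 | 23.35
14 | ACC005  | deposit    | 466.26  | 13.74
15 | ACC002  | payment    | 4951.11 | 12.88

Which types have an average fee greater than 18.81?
SELECT type, AVG(fee)
FROM transactions
GROUP BY type
HAVING AVG(fee) > 18.81

Result:
  interest: avg=22.68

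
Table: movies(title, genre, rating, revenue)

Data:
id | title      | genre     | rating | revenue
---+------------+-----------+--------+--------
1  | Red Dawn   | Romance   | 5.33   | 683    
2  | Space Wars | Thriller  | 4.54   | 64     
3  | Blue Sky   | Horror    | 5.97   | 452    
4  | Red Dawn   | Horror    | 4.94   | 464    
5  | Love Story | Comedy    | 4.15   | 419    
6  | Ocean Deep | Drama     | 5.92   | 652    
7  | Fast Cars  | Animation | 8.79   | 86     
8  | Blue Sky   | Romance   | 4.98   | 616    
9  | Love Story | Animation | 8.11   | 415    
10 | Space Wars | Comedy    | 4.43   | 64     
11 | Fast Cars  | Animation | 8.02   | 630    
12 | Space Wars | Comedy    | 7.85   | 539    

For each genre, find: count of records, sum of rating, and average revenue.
SELECT genre,
       COUNT(*) as cnt,
       SUM(rating) as total_rating,
       AVG(revenue) as avg_revenue
FROM movies
GROUP BY genre

Result:
  Animation: 3 records, 24.92 total rating, 377.00 avg revenue
  Comedy: 3 records, 16.43 total rating, 340.67 avg revenue
  Drama: 1 records, 5.92 total rating, 652.00 avg revenue
  Horror: 2 records, 10.91 total rating, 458.00 avg revenue
  Romance: 2 records, 10.31 total rating, 649.50 avg revenue
  Thriller: 1 records, 4.54 total rating, 64.00 avg revenue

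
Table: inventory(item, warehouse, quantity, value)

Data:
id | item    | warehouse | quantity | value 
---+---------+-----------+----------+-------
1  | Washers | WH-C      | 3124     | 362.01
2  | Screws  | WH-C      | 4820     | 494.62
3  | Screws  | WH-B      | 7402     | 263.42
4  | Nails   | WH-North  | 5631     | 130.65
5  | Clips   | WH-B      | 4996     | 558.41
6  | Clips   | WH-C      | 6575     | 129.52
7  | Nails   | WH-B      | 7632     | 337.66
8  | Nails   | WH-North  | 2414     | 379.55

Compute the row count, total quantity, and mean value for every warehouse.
SELECT warehouse,
       COUNT(*) as cnt,
       SUM(quantity) as total_quantity,
       AVG(value) as avg_value
FROM inventory
GROUP BY warehouse

Result:
  WH-B: 3 records, 20030 total quantity, 386.50 avg value
  WH-C: 3 records, 14519 total quantity, 328.72 avg value
  WH-North: 2 records, 8045 total quantity, 255.10 avg value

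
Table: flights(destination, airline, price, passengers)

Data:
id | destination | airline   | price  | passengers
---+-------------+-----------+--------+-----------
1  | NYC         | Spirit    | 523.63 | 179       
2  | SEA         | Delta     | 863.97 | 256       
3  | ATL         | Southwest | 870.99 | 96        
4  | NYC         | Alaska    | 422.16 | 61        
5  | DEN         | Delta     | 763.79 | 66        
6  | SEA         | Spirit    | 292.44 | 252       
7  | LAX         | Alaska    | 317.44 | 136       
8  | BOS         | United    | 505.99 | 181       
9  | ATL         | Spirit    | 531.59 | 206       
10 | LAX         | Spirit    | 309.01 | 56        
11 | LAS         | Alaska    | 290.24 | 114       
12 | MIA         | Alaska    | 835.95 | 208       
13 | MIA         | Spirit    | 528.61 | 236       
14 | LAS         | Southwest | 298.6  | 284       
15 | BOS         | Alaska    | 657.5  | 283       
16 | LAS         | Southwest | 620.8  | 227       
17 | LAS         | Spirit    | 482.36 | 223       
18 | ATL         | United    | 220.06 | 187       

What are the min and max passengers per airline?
SELECT airline, MIN(passengers), MAX(passengers)
FROM flights
GROUP BY airline

Result:
  Alaska: min=61, max=283
  Delta: min=66, max=256
  Southwest: min=96, max=284
  Spirit: min=56, max=252
  United: min=181, max=187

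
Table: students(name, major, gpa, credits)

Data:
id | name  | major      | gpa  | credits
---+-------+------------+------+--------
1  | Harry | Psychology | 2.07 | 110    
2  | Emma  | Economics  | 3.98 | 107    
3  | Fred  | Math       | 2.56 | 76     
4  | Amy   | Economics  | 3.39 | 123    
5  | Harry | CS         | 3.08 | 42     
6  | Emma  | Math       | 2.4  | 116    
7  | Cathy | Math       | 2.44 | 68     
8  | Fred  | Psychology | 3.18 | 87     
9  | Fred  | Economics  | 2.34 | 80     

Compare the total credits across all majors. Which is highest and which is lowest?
SELECT major, SUM(credits)
FROM students
GROUP BY major
ORDER BY SUM(credits)

All groups:
  CS: 42
  Psychology: 197
  Math: 260
  Economics: 310

Highest: Economics (310)
Lowest: CS (42)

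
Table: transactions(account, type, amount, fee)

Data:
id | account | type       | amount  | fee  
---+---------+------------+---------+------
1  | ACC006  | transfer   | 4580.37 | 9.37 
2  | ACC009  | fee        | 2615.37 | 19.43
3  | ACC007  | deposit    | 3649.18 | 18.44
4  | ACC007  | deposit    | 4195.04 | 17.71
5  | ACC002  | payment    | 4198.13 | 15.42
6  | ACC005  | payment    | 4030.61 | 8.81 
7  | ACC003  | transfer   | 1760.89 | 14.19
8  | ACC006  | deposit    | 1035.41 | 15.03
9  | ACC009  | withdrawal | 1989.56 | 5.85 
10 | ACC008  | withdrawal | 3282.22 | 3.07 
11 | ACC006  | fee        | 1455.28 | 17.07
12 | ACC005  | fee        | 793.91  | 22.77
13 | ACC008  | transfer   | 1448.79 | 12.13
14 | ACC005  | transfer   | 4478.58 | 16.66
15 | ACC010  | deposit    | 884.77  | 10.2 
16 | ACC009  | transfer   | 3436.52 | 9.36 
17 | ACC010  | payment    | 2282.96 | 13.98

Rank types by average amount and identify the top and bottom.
SELECT type, AVG(amount)
FROM transactions
GROUP BY type
ORDER BY AVG(amount)

All groups:
  fee: 1621.52
  deposit: 2441.10
  withdrawal: 2635.89
  transfer: 3141.03
  payment: 3503.90

Highest: payment (3503.90)
Lowest: fee (1621.52)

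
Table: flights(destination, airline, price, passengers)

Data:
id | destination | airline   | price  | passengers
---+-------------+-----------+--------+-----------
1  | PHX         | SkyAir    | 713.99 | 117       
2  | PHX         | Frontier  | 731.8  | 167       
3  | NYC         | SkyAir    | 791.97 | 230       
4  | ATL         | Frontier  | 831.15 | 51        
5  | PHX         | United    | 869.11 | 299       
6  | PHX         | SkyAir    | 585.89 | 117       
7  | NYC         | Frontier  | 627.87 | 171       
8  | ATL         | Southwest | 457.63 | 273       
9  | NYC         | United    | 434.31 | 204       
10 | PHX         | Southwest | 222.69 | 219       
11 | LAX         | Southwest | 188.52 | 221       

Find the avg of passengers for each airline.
SELECT airline, AVG(passengers) as result
FROM flights
GROUP BY airline

Result:
  Frontier: 129.67
  SkyAir: 154.67
  Southwest: 237.67
  United: 251.50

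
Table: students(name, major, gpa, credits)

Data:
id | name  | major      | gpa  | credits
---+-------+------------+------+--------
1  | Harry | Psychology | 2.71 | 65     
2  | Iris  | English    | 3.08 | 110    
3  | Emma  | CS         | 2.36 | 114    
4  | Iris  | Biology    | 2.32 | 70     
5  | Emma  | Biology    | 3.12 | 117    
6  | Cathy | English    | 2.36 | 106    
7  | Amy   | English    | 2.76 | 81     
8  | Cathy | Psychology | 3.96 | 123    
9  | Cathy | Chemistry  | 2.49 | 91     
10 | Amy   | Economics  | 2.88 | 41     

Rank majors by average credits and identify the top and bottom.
SELECT major, AVG(credits)
FROM students
GROUP BY major
ORDER BY AVG(credits)

All groups:
  Economics: 41.00
  Chemistry: 91.00
  Biology: 93.50
  Psychology: 94.00
  English: 99.00
  CS: 114.00

Highest: CS (114.00)
Lowest: Economics (41.00)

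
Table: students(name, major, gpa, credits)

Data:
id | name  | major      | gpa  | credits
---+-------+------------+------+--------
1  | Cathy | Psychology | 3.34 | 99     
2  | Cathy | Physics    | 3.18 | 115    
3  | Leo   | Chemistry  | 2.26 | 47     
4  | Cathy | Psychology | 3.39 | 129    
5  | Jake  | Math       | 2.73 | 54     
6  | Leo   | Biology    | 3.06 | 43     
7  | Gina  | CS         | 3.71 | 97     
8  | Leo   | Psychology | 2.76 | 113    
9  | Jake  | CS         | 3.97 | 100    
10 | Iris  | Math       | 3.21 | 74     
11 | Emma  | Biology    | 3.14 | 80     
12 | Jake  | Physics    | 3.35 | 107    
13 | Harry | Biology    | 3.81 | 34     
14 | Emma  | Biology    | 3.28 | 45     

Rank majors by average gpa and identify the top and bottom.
SELECT major, AVG(gpa)
FROM students
GROUP BY major
ORDER BY AVG(gpa)

All groups:
  Chemistry: 2.26
  Math: 2.97
  Psychology: 3.16
  Physics: 3.27
  Biology: 3.32
  CS: 3.84

Highest: CS (3.84)
Lowest: Chemistry (2.26)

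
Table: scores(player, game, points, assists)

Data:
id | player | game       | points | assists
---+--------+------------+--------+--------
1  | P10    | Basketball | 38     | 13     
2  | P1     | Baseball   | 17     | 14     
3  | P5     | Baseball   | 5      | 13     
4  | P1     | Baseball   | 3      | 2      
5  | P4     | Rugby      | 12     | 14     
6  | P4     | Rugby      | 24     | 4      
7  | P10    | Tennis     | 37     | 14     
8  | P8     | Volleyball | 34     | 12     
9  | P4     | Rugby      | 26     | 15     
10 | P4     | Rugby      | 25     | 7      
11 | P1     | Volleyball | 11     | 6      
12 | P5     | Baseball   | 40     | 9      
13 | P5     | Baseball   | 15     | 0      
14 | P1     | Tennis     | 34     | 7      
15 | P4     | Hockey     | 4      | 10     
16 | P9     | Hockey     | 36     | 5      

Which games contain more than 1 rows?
SELECT game, COUNT(*) as cnt
FROM scores
GROUP BY game
HAVING COUNT(*) > 1

Result:
  Baseball: 5
  Hockey: 2
  Rugby: 4
  Tennis: 2
  Volleyball: 2

Note: HAVING filters groups after aggregation, WHERE filters rows before.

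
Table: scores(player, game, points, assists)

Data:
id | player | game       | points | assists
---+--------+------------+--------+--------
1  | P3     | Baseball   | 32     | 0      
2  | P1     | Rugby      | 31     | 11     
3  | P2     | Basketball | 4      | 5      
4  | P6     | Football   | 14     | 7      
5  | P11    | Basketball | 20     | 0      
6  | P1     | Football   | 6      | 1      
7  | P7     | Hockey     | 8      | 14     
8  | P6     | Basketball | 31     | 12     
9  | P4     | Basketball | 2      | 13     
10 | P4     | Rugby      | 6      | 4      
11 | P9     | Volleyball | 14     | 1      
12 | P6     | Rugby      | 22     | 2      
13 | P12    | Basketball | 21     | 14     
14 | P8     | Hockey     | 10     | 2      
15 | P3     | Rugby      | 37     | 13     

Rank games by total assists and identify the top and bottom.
SELECT game, SUM(assists)
FROM scores
GROUP BY game
ORDER BY SUM(assists)

All groups:
  Baseball: 0
  Volleyball: 1
  Football: 8
  Hockey: 16
  Rugby: 30
  Basketball: 44

Highest: Basketball (44)
Lowest: Baseball (0)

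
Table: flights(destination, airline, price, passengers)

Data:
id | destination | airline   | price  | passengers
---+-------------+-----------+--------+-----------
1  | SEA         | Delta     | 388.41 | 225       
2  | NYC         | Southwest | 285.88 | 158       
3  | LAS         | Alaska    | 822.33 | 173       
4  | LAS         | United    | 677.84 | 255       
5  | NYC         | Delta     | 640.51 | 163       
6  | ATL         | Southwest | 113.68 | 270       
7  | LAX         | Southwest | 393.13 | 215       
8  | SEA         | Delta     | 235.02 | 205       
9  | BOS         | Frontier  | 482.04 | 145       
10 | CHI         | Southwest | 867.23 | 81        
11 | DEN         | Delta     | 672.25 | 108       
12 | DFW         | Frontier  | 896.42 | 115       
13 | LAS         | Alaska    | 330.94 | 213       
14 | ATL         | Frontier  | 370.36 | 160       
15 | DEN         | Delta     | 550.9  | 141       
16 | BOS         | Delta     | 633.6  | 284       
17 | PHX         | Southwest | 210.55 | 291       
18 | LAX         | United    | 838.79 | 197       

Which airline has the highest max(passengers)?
SELECT airline, MAX(passengers) as val
FROM flights
GROUP BY airline
ORDER BY val DESC
LIMIT 1

Result: Southwest with max(passengers) = 291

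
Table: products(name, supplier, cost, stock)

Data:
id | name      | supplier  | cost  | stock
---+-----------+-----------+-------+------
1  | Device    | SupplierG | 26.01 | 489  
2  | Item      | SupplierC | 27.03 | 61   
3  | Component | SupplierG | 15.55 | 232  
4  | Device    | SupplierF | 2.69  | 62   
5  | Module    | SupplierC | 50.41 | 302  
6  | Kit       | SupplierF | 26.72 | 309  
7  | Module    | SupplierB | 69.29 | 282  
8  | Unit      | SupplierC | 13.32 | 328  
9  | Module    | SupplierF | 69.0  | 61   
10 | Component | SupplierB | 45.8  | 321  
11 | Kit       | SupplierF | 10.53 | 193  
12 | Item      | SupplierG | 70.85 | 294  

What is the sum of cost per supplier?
SELECT supplier, SUM(cost) as result
FROM products
GROUP BY supplier

Result:
  SupplierB: 115.09
  SupplierC: 90.76
  SupplierF: 108.94
  SupplierG: 112.41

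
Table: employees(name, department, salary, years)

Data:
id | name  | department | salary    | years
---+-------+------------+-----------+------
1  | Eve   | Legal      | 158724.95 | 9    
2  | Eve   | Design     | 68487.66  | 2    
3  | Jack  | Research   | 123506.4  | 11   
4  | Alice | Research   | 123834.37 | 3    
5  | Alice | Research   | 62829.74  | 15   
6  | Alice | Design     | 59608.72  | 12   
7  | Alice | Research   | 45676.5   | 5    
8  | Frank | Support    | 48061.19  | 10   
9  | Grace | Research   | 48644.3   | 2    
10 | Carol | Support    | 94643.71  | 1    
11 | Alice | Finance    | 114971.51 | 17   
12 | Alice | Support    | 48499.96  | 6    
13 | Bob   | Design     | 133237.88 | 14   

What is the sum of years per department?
SELECT department, SUM(years) as result
FROM employees
GROUP BY department

Result:
  Design: 28
  Finance: 17
  Legal: 9
  Research: 36
  Support: 17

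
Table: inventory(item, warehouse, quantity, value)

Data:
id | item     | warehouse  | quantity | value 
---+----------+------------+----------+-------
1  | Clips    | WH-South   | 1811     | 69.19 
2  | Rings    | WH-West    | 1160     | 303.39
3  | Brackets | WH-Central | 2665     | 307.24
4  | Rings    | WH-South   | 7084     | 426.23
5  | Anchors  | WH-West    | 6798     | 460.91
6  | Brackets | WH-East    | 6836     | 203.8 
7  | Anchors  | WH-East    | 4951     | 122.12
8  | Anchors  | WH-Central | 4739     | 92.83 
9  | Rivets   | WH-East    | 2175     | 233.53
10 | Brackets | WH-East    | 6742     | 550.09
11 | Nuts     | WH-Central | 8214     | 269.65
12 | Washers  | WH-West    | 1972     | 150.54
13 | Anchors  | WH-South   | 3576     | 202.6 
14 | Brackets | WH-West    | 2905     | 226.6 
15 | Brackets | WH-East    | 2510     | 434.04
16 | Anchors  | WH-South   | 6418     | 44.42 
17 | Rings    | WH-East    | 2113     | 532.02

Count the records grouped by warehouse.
SELECT warehouse, COUNT(*) as count
FROM inventory
GROUP BY warehouse

Result:
  WH-Central: 3
  WH-East: 6
  WH-South: 4
  WH-West: 4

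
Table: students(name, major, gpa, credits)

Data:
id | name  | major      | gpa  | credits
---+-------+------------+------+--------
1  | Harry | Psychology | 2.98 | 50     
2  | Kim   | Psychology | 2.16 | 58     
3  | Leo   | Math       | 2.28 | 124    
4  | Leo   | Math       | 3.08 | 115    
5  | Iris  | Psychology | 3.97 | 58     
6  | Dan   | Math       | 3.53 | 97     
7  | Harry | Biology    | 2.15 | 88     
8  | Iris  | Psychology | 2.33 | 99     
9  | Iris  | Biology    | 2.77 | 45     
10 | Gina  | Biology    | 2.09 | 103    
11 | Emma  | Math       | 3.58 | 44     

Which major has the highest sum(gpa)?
SELECT major, SUM(gpa) as val
FROM students
GROUP BY major
ORDER BY val DESC
LIMIT 1

Result: Math with sum(gpa) = 12.47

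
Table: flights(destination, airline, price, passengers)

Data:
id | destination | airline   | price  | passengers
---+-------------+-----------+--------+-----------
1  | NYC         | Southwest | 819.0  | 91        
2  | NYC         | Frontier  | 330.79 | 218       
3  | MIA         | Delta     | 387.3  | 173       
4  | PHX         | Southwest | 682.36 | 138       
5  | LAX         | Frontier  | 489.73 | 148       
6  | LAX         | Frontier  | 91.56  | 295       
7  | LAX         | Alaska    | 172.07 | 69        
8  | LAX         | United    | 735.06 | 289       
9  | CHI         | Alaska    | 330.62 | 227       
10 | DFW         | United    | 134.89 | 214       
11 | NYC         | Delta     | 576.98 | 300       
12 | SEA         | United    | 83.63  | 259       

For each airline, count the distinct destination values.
SELECT airline, COUNT(DISTINCT destination)
FROM flights
GROUP BY airline

Result:
  Alaska: 2 distinct
  Delta: 2 distinct
  Frontier: 2 distinct
  Southwest: 2 distinct
  United: 3 distinct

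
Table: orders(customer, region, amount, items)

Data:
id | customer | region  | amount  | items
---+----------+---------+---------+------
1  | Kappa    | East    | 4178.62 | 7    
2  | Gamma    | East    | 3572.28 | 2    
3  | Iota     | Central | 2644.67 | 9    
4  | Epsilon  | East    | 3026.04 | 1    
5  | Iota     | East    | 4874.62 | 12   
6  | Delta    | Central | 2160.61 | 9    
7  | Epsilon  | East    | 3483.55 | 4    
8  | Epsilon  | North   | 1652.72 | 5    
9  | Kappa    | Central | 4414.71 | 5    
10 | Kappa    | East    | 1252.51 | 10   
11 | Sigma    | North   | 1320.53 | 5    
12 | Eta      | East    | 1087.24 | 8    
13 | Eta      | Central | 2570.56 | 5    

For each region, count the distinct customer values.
SELECT region, COUNT(DISTINCT customer)
FROM orders
GROUP BY region

Result:
  Central: 4 distinct
  East: 5 distinct
  North: 2 distinct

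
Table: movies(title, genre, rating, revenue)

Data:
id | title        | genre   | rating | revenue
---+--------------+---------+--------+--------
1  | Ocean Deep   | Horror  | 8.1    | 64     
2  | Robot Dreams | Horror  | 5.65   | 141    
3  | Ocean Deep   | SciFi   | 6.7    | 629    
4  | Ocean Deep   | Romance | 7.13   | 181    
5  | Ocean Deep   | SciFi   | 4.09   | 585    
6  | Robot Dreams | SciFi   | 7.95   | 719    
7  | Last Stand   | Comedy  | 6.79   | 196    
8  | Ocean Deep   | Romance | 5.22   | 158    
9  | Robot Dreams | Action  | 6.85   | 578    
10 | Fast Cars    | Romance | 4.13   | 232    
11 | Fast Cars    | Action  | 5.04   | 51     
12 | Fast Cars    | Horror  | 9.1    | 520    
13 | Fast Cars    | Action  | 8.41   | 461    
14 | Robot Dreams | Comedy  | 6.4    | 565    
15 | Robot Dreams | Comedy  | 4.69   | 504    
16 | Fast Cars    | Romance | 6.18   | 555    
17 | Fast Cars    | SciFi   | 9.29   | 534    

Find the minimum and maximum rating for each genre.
SELECT genre, MIN(rating), MAX(rating)
FROM movies
GROUP BY genre

Result:
  Action: min=5.04, max=8.41
  Comedy: min=4.69, max=6.79
  Horror: min=5.65, max=9.10
  Romance: min=4.13, max=7.13
  SciFi: min=4.09, max=9.29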